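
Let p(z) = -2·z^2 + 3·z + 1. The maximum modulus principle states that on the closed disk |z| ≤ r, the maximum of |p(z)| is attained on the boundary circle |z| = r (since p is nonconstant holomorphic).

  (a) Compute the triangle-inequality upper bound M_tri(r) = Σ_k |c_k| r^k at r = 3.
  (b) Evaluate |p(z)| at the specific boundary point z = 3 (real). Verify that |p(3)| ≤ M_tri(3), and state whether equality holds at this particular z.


Coefficients: c_0 = 1, c_1 = 3, c_2 = -2. Radius r = 3.
Part (a). Triangle bound: M_tri(r) = Σ_k |c_k| r^k
  = |1|·3^0 + |3|·3^1 + |-2|·3^2
  = 1 + 9 + 18 = 28.
This bounds M(r) := max_{|z|=r} |p(z)| from above; equality holds iff all terms c_k z^k can be made to align in phase at a single z on |z|=r.
Part (b). At z = 3 (real, on the circle |z| = r):
  p(3) = (1)·3^0 + (3)·3^1 + (-2)·3^2 = -8.
  |p(3)| = 8.
Check: |p(3)| = 8 ≤ 28 = M_tri(3). ✓ Equality does not hold at z = 3 (the coefficients have mixed signs, so the terms do not all align in phase there).

M_tri(3) = 28; |p(3)| = 8; equality at z=3: no.


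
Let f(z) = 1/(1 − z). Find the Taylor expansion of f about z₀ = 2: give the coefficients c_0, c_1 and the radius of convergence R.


Let w = z − z₀, so z = z₀ + w.
Then 1 − z = 1 − (z₀ + w) = (1 − z₀) − w = -1 − w.
f(z) = 1/(-1 − w) = (1/(-1)) · 1/(1 − w/(-1)) = Σ_{n≥0} w^n / (-1)^(n+1).
So c_n = 1/(-1)^(n+1):
  c_0 = 1/(-1)^1 = -1.
  c_1 = 1/(-1)^2 = 1.
The series is valid for |w/d| < 1, i.e. |z − z₀| < |d|.
Radius of convergence: R = |1 − z₀| = |-1| = 1 (distance from z₀ to the singularity z = 1).

c_0 = -1, c_1 = 1; R = 1.


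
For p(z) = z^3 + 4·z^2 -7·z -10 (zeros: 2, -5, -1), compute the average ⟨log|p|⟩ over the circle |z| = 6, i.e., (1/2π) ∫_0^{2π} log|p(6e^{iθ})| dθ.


Zeros: -5, -1, 2; r = 6.
Inside |z| < r: -5, -1, 2. Outside (|z| ≥ r): ∅.
p(0) = -10, so log|p(0)| = log(10) = 2.3026.
Apply Jensen: I(r) = log|p(0)| + Σ_k log(r/|z_k|), summed over zeros inside |z| < r.
  log(r/|z_k|) for z_k = 2: log(6/2) = 1.0986
  log(r/|z_k|) for z_k = -5: log(6/5) = 0.1823
  log(r/|z_k|) for z_k = -1: log(6/1) = 1.7918
Sum over inside zeros: 3.0727.
I(r) = log|p(0)| + (inside sum) = 2.3026 + 3.0727 = 5.3753.
Closed form (all zeros inside, monic): I(r) = n·log(r) = 3·log(6) = 5.3753. ✓

I(r) ≈ 5.3753.


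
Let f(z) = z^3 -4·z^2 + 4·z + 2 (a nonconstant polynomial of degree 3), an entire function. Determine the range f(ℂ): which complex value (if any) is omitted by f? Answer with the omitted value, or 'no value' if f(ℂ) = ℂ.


Little Picard bounds the complement of f(ℂ) to at most one point.
For every w ∈ ℂ, the equation p(z) − w = 0 is a nonconstant polynomial in z and hence has at least one root by the fundamental theorem of algebra. So p is surjective onto ℂ, omitting no value.

Omitted value: no value.


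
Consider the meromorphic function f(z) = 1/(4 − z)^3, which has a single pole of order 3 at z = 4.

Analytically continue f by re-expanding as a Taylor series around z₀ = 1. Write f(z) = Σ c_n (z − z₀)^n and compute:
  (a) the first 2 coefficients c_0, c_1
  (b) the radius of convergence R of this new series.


Let w = z − z₀, so z = z₀ + w.
Then 4 − z = 4 − (z₀ + w) = (4 − z₀) − w = 3 − w.
f(z) = 1/(3 − w)^3 = (1/(3)^3) · (1 − w/(3))^{−3}.
By the binomial series (1−u)^{−3} = Σ_{n≥0} C(n+2, 2) u^n for |u|<1, with u = w/(3):
  c_n = C(n+2, 2) / (3)^(n+3).
  c_0 = 1/(3)^3 = 1/27.
  c_1 = 3/(3)^4 = 1/27.
The series is valid for |w/d| < 1, i.e. |z − z₀| < |d|.
Radius of convergence: R = |4 − z₀| = |3| = 3 (distance from z₀ to the singularity z = 4).

c_0 = 1/27, c_1 = 1/27; R = 3.


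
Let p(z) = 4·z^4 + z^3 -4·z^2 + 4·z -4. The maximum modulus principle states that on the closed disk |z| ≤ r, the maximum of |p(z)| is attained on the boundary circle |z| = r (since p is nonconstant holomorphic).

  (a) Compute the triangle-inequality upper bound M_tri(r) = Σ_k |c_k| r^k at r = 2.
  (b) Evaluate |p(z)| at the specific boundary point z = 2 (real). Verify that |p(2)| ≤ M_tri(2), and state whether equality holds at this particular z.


Coefficients: c_0 = -4, c_1 = 4, c_2 = -4, c_3 = 1, c_4 = 4. Radius r = 2.
Part (a). Triangle bound: M_tri(r) = Σ_k |c_k| r^k
  = |-4|·2^0 + |4|·2^1 + |-4|·2^2 + |1|·2^3 + |4|·2^4
  = 4 + 8 + 16 + 8 + 64 = 100.
This bounds M(r) := max_{|z|=r} |p(z)| from above; equality holds iff all terms c_k z^k can be made to align in phase at a single z on |z|=r.
Part (b). At z = 2 (real, on the circle |z| = r):
  p(2) = (-4)·2^0 + (4)·2^1 + (-4)·2^2 + (1)·2^3 + (4)·2^4 = 60.
  |p(2)| = 60.
Check: |p(2)| = 60 ≤ 100 = M_tri(2). ✓ Equality does not hold at z = 2 (the coefficients have mixed signs, so the terms do not all align in phase there).

M_tri(2) = 100; |p(2)| = 60; equality at z=2: no.


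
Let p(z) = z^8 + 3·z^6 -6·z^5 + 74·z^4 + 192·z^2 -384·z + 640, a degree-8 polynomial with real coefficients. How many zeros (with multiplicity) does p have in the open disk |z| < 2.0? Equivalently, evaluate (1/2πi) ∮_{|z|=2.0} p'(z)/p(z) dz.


The zeros of p are: (2 + 2i), (2 - 2i), (-2 + 2i), (-2 - 2i), (-1 + 2i), (-1 - 2i), (1 + 1i), (1 - 1i).
Their magnitudes are: 2.828, 2.828, 2.828, 2.828, 2.236, 2.236, 1.414, 1.414.
Zeros with |z| < R = 2.0: (1 + 1i), (1 - 1i).
Count = 2.
By the argument principle, (1/2πi) ∮_{|z|=R} p'(z)/p(z) dz equals exactly this count.

Number of zeros inside |z| < 2.0: 2.


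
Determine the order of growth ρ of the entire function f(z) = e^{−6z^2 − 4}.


|e^{−6z^2 − 4}| = e^{Re(-6·z^2) + -4} ≤ e^{6|z|^2 + -4} = e^{6r^2 + -4} on |z| = r, so ρ ≤ 2. Choosing z on |z|=r so that -6·z^2 is real positive (always possible by picking arg z appropriately) gives |f(z)| = e^{6r^2 + -4}, matching the bound. The additive constant -4 does not affect log log M(r) ~ 2·log r. Hence ρ = 2.
Therefore ρ = 2.

Order ρ = 2.


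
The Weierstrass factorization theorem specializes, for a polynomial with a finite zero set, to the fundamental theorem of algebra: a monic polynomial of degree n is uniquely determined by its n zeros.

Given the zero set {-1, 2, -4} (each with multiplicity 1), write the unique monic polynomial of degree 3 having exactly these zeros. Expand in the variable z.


The polynomial is p(z) = ∏_{α ∈ S} (z − α), where S = {-1, 2, -4}.
Expanding the product yields: p(z) = z^3 + 3·z^2 -6·z -8.
The resulting polynomial has degree 3 and real coefficients as required.

p(z) = z^3 + 3·z^2 -6·z -8.


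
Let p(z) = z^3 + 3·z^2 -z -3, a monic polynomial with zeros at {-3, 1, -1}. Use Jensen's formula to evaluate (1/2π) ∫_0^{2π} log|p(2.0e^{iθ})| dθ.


Zeros: -3, -1, 1; r = 2.0.
Inside |z| < r: -1, 1. Outside (|z| ≥ r): -3.
p(0) = -3, so log|p(0)| = log(3) = 1.0986.
Apply Jensen: I(r) = log|p(0)| + Σ_k log(r/|z_k|), summed over zeros inside |z| < r.
  log(r/|z_k|) for z_k = 1: log(2.0/1) = 0.6931
  log(r/|z_k|) for z_k = -1: log(2.0/1) = 0.6931
  Outside zeros (-3) contribute nothing to the Jensen sum.
Sum over inside zeros: 1.3863.
I(r) = log|p(0)| + (inside sum) = 1.0986 + 1.3863 = 2.4849.
Note: since some zeros are outside |z| ≤ r, the simplified n·log(r) form does NOT apply — only the inside zeros contribute.

I(r) ≈ 2.4849.


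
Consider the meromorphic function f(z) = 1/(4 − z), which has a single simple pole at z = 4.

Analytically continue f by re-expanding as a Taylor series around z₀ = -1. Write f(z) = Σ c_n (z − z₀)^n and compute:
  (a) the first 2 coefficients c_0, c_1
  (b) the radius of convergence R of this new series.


Let w = z − z₀, so z = z₀ + w.
Then 4 − z = 4 − (z₀ + w) = (4 − z₀) − w = 5 − w.
f(z) = 1/(5 − w) = (1/(5)) · 1/(1 − w/(5)) = Σ_{n≥0} w^n / (5)^(n+1).
So c_n = 1/(5)^(n+1):
  c_0 = 1/(5)^1 = 1/5.
  c_1 = 1/(5)^2 = 1/25.
The series is valid for |w/d| < 1, i.e. |z − z₀| < |d|.
Radius of convergence: R = |4 − z₀| = |5| = 5 (distance from z₀ to the singularity z = 4).

c_0 = 1/5, c_1 = 1/25; R = 5.


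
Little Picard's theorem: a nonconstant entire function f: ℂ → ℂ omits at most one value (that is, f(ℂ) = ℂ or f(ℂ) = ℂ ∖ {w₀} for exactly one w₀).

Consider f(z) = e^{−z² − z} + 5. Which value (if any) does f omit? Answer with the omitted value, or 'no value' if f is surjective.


Little Picard bounds the complement of f(ℂ) to at most one point.
The exponent g(z) = −z² − z is a nonconstant polynomial, hence surjective onto ℂ. So e^{g(z)} takes every value in {e^w : w ∈ ℂ} = ℂ ∖ {0}. Adding 5 shifts the range to ℂ ∖ {5}. f omits exactly 5.

Omitted value: 5.


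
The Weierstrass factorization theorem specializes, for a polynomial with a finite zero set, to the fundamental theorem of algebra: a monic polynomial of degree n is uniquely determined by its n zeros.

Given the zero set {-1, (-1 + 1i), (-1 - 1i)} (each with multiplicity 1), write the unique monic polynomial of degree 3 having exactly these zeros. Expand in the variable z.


The polynomial is p(z) = ∏_{α ∈ S} (z − α), where S = {-1, (-1 + 1i), (-1 - 1i)}.
Expanding the product yields: p(z) = z^3 + 3·z^2 + 4·z + 2.
Note conjugate pairs combine to real quadratics: (z − (-1+1i))(z − (-1−1i)) = z² + 2z + 2.
The resulting polynomial has degree 3 and real coefficients as required.

p(z) = z^3 + 3·z^2 + 4·z + 2.


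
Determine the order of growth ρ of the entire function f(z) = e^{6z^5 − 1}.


|e^{6z^5 − 1}| = e^{Re(6·z^5) + -1} ≤ e^{6|z|^5 + -1} = e^{6r^5 + -1} on |z| = r, so ρ ≤ 5. Choosing z on |z|=r so that 6·z^5 is real positive (always possible by picking arg z appropriately) gives |f(z)| = e^{6r^5 + -1}, matching the bound. The additive constant -1 does not affect log log M(r) ~ 5·log r. Hence ρ = 5.
Therefore ρ = 5.

Order ρ = 5.


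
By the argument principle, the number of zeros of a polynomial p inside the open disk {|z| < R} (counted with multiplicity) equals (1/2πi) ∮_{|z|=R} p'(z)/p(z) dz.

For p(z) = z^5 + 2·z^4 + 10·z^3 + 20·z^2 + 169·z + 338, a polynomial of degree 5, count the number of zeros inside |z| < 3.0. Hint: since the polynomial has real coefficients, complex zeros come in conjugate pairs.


The zeros of p are: -2, (-2 + 3i), (-2 - 3i), (2 + 3i), (2 - 3i).
Their magnitudes are: 2, 3.606, 3.606, 3.606, 3.606.
Zeros with |z| < R = 3.0: -2.
Count = 1.
By the argument principle, (1/2πi) ∮_{|z|=R} p'(z)/p(z) dz equals exactly this count.

Number of zeros inside |z| < 3.0: 1.


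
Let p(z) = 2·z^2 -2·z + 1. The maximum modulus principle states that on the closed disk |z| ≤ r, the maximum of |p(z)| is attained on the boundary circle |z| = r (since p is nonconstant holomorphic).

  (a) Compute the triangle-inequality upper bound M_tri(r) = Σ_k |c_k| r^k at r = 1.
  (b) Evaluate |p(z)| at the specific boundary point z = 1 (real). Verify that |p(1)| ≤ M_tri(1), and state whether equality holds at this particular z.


Coefficients: c_0 = 1, c_1 = -2, c_2 = 2. Radius r = 1.
Part (a). Triangle bound: M_tri(r) = Σ_k |c_k| r^k
  = |1|·1^0 + |-2|·1^1 + |2|·1^2
  = 1 + 2 + 2 = 5.
This bounds M(r) := max_{|z|=r} |p(z)| from above; equality holds iff all terms c_k z^k can be made to align in phase at a single z on |z|=r.
Part (b). At z = 1 (real, on the circle |z| = r):
  p(1) = (1)·1^0 + (-2)·1^1 + (2)·1^2 = 1.
  |p(1)| = 1.
Check: |p(1)| = 1 ≤ 5 = M_tri(1). ✓ Equality does not hold at z = 1 (the coefficients have mixed signs, so the terms do not all align in phase there).

M_tri(1) = 5; |p(1)| = 1; equality at z=1: no.


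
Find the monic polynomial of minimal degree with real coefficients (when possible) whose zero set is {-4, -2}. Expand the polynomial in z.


The polynomial is p(z) = ∏_{α ∈ S} (z − α), where S = {-4, -2}.
Expanding the product yields: p(z) = z^2 + 6·z + 8.
The resulting polynomial has degree 2 and real coefficients as required.

p(z) = z^2 + 6·z + 8.


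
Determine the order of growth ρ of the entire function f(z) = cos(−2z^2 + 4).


Write cos(w) = (e^{iw} ± e^{−iw})/(2 or 2i), so |cos(w)| ≤ e^{|w|}. With w = −2z^2 + 4, |w| ≤ 2r^2 + 4 on |z|=r, giving M(r) ≤ e^{2r^2 + 4} and ρ ≤ 2. For the lower bound, choose z on |z|=r with -2z^2 purely imaginary of modulus 2r^2; then |cos(−2z^2 + 4)| grows like e^{2r^2}/2, so ρ ≥ 2. Hence ρ = 2.
Therefore ρ = 2.

Order ρ = 2.


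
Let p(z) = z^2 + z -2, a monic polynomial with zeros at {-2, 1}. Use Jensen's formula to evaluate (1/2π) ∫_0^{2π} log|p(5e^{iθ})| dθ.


Zeros: -2, 1; r = 5.
Inside |z| < r: -2, 1. Outside (|z| ≥ r): ∅.
p(0) = -2, so log|p(0)| = log(2) = 0.6931.
Apply Jensen: I(r) = log|p(0)| + Σ_k log(r/|z_k|), summed over zeros inside |z| < r.
  log(r/|z_k|) for z_k = -2: log(5/2) = 0.9163
  log(r/|z_k|) for z_k = 1: log(5/1) = 1.6094
Sum over inside zeros: 2.5257.
I(r) = log|p(0)| + (inside sum) = 0.6931 + 2.5257 = 3.2189.
Closed form (all zeros inside, monic): I(r) = n·log(r) = 2·log(5) = 3.2189. ✓

I(r) ≈ 3.2189.


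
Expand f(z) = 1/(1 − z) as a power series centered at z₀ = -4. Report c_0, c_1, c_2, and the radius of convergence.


Let w = z − z₀, so z = z₀ + w.
Then 1 − z = 1 − (z₀ + w) = (1 − z₀) − w = 5 − w.
f(z) = 1/(5 − w) = (1/(5)) · 1/(1 − w/(5)) = Σ_{n≥0} w^n / (5)^(n+1).
So c_n = 1/(5)^(n+1):
  c_0 = 1/(5)^1 = 1/5.
  c_1 = 1/(5)^2 = 1/25.
  c_2 = 1/(5)^3 = 1/125.
The series is valid for |w/d| < 1, i.e. |z − z₀| < |d|.
Radius of convergence: R = |1 − z₀| = |5| = 5 (distance from z₀ to the singularity z = 1).

c_0 = 1/5, c_1 = 1/25, c_2 = 1/125; R = 5.


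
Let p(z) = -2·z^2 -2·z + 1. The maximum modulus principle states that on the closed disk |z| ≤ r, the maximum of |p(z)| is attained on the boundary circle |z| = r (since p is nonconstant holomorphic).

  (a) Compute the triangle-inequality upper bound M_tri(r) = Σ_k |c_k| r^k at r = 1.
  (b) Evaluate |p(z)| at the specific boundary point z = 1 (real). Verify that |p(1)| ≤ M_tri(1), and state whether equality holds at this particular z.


Coefficients: c_0 = 1, c_1 = -2, c_2 = -2. Radius r = 1.
Part (a). Triangle bound: M_tri(r) = Σ_k |c_k| r^k
  = |1|·1^0 + |-2|·1^1 + |-2|·1^2
  = 1 + 2 + 2 = 5.
This bounds M(r) := max_{|z|=r} |p(z)| from above; equality holds iff all terms c_k z^k can be made to align in phase at a single z on |z|=r.
Part (b). At z = 1 (real, on the circle |z| = r):
  p(1) = (1)·1^0 + (-2)·1^1 + (-2)·1^2 = -3.
  |p(1)| = 3.
Check: |p(1)| = 3 ≤ 5 = M_tri(1). ✓ Equality does not hold at z = 1 (the coefficients have mixed signs, so the terms do not all align in phase there).

M_tri(1) = 5; |p(1)| = 3; equality at z=1: no.


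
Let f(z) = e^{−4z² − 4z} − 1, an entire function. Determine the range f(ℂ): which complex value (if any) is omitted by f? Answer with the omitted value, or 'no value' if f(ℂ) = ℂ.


Little Picard bounds the complement of f(ℂ) to at most one point.
The exponent g(z) = −4z² − 4z is a nonconstant polynomial, hence surjective onto ℂ. So e^{g(z)} takes every value in {e^w : w ∈ ℂ} = ℂ ∖ {0}. Adding -1 shifts the range to ℂ ∖ {-1}. f omits exactly -1.

Omitted value: -1.


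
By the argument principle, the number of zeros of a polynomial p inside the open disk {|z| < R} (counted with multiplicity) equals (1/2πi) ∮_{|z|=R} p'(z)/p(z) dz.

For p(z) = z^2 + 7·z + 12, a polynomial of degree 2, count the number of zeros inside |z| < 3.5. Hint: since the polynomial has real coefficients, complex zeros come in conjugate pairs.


The zeros of p are: -3, -4.
Their magnitudes are: 3, 4.
Zeros with |z| < R = 3.5: -3.
Count = 1.
By the argument principle, (1/2πi) ∮_{|z|=R} p'(z)/p(z) dz equals exactly this count.

Number of zeros inside |z| < 3.5: 1.


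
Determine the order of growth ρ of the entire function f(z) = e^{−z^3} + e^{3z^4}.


Each summand is entire of order 3 and 4 respectively (as in the single-exponential case). The order of a sum is at most the max of the orders, so ρ ≤ 4. For the lower bound: on |z|=r choose arg z so that 3z^4 is real positive; then |e^{3z^4}| = e^{3r^4} while |e^{-1z^3}| ≤ e^{1r^3} = o(e^{3r^4}). So |f| ≥ e^{3r^4}(1 − o(1)) and ρ ≥ 4. Hence ρ = max(3, 4) = 4.
Therefore ρ = 4.

Order ρ = 4.


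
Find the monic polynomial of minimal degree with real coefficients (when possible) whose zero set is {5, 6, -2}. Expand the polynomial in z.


The polynomial is p(z) = ∏_{α ∈ S} (z − α), where S = {5, 6, -2}.
Expanding the product yields: p(z) = z^3 -9·z^2 + 8·z + 60.
The resulting polynomial has degree 3 and real coefficients as required.

p(z) = z^3 -9·z^2 + 8·z + 60.


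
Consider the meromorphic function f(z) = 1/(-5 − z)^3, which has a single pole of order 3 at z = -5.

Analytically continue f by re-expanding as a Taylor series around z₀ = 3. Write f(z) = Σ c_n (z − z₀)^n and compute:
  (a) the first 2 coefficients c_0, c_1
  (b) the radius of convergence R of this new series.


Let w = z − z₀, so z = z₀ + w.
Then -5 − z = -5 − (z₀ + w) = (-5 − z₀) − w = -8 − w.
f(z) = 1/(-8 − w)^3 = (1/(-8)^3) · (1 − w/(-8))^{−3}.
By the binomial series (1−u)^{−3} = Σ_{n≥0} C(n+2, 2) u^n for |u|<1, with u = w/(-8):
  c_n = C(n+2, 2) / (-8)^(n+3).
  c_0 = 1/(-8)^3 = -1/512.
  c_1 = 3/(-8)^4 = 3/4096.
The series is valid for |w/d| < 1, i.e. |z − z₀| < |d|.
Radius of convergence: R = |-5 − z₀| = |-8| = 8 (distance from z₀ to the singularity z = -5).

c_0 = -1/512, c_1 = 3/4096; R = 8.


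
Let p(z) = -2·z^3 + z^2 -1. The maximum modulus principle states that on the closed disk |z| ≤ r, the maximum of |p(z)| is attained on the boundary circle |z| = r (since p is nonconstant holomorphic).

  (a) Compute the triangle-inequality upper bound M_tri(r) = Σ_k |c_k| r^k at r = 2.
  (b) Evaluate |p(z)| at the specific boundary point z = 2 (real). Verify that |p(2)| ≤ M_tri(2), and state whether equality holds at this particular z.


Coefficients: c_0 = -1, c_1 = 0, c_2 = 1, c_3 = -2. Radius r = 2.
Part (a). Triangle bound: M_tri(r) = Σ_k |c_k| r^k
  = |-1|·2^0 + |0|·2^1 + |1|·2^2 + |-2|·2^3
  = 1 + 0 + 4 + 16 = 21.
This bounds M(r) := max_{|z|=r} |p(z)| from above; equality holds iff all terms c_k z^k can be made to align in phase at a single z on |z|=r.
Part (b). At z = 2 (real, on the circle |z| = r):
  p(2) = (-1)·2^0 + (0)·2^1 + (1)·2^2 + (-2)·2^3 = -13.
  |p(2)| = 13.
Check: |p(2)| = 13 ≤ 21 = M_tri(2). ✓ Equality does not hold at z = 2 (the coefficients have mixed signs, so the terms do not all align in phase there).

M_tri(2) = 21; |p(2)| = 13; equality at z=2: no.


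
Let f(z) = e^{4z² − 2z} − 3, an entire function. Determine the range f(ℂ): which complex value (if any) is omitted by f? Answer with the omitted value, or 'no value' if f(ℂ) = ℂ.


Little Picard bounds the complement of f(ℂ) to at most one point.
The exponent g(z) = 4z² − 2z is a nonconstant polynomial, hence surjective onto ℂ. So e^{g(z)} takes every value in {e^w : w ∈ ℂ} = ℂ ∖ {0}. Adding -3 shifts the range to ℂ ∖ {-3}. f omits exactly -3.

Omitted value: -3.


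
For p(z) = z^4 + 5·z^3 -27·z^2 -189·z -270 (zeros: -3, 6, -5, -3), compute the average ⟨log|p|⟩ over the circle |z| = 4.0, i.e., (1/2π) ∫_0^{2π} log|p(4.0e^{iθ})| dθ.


Zeros: -5, -3, -3, 6; r = 4.0.
Inside |z| < r: -3, -3. Outside (|z| ≥ r): -5, 6.
p(0) = -270, so log|p(0)| = log(270) = 5.5984.
Apply Jensen: I(r) = log|p(0)| + Σ_k log(r/|z_k|), summed over zeros inside |z| < r.
  log(r/|z_k|) for z_k = -3: log(4.0/3) = 0.2877
  log(r/|z_k|) for z_k = -3: log(4.0/3) = 0.2877
  Outside zeros (-5, 6) contribute nothing to the Jensen sum.
Sum over inside zeros: 0.5754.
I(r) = log|p(0)| + (inside sum) = 5.5984 + 0.5754 = 6.1738.
Note: since some zeros are outside |z| ≤ r, the simplified n·log(r) form does NOT apply — only the inside zeros contribute.

I(r) ≈ 6.1738.


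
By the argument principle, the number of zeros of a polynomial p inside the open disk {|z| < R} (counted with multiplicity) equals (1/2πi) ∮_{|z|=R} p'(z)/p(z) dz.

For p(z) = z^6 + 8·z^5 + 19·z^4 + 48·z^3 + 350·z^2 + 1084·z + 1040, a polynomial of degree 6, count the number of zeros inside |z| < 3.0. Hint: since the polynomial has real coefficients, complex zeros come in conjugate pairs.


The zeros of p are: (2 + 3i), (2 - 3i), -2, -4, (-3 + 1i), (-3 - 1i).
Their magnitudes are: 3.606, 3.606, 2, 4, 3.162, 3.162.
Zeros with |z| < R = 3.0: -2.
Count = 1.
By the argument principle, (1/2πi) ∮_{|z|=R} p'(z)/p(z) dz equals exactly this count.

Number of zeros inside |z| < 3.0: 1.


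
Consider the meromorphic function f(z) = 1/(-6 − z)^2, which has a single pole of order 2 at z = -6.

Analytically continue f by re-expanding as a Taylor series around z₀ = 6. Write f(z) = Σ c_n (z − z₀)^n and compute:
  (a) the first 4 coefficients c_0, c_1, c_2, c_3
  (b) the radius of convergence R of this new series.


Let w = z − z₀, so z = z₀ + w.
Then -6 − z = -6 − (z₀ + w) = (-6 − z₀) − w = -12 − w.
f(z) = 1/(-12 − w)^2 = (1/(-12)^2) · (1 − w/(-12))^{−2}.
By the binomial series (1−u)^{−2} = Σ_{n≥0} C(n+1, 1) u^n for |u|<1, with u = w/(-12):
  c_n = C(n+1, 1) / (-12)^(n+2).
  c_0 = 1/(-12)^2 = 1/144.
  c_1 = 2/(-12)^3 = -1/864.
  c_2 = 3/(-12)^4 = 1/6912.
  c_3 = 4/(-12)^5 = -1/62208.
The series is valid for |w/d| < 1, i.e. |z − z₀| < |d|.
Radius of convergence: R = |-6 − z₀| = |-12| = 12 (distance from z₀ to the singularity z = -6).

c_0 = 1/144, c_1 = -1/864, c_2 = 1/6912, c_3 = -1/62208; R = 12.


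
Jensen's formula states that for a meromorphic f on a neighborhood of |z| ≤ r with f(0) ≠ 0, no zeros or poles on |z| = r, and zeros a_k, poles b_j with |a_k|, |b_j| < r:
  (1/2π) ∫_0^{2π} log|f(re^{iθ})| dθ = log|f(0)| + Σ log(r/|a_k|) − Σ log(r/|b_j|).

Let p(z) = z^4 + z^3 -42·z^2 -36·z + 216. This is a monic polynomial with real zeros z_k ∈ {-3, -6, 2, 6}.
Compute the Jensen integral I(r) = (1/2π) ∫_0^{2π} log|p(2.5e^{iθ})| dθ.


Zeros: -6, -3, 2, 6; r = 2.5.
Inside |z| < r: 2. Outside (|z| ≥ r): -6, -3, 6.
p(0) = 216, so log|p(0)| = log(216) = 5.3753.
Apply Jensen: I(r) = log|p(0)| + Σ_k log(r/|z_k|), summed over zeros inside |z| < r.
  log(r/|z_k|) for z_k = 2: log(2.5/2) = 0.2231
  Outside zeros (-6, -3, 6) contribute nothing to the Jensen sum.
Sum over inside zeros: 0.2231.
I(r) = log|p(0)| + (inside sum) = 5.3753 + 0.2231 = 5.5984.
Note: since some zeros are outside |z| ≤ r, the simplified n·log(r) form does NOT apply — only the inside zeros contribute.

I(r) ≈ 5.5984.


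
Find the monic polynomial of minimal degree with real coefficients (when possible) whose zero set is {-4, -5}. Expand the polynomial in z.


The polynomial is p(z) = ∏_{α ∈ S} (z − α), where S = {-4, -5}.
Expanding the product yields: p(z) = z^2 + 9·z + 20.
The resulting polynomial has degree 2 and real coefficients as required.

p(z) = z^2 + 9·z + 20.


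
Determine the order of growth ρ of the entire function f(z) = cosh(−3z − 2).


cosh(w) is a linear combination of e^{iw} and e^{−iw} (or e^w, e^{−w} in the hyperbolic case), so |cosh(w)| ≤ e^{|w|}. With w = −3z − 2, |w| ≤ 3|z| + 2 = 3r + 2 on |z| = r, giving M(r) ≤ e^{3r + 2}, so ρ ≤ 1. On a suitable ray (z = it for sin/cos; z = t for sinh/cosh, t real → ∞), |cosh(−3z − 2)| grows like e^{3|t|}/2, so ρ ≥ 1. Hence ρ = 1.
Therefore ρ = 1.

Order ρ = 1.


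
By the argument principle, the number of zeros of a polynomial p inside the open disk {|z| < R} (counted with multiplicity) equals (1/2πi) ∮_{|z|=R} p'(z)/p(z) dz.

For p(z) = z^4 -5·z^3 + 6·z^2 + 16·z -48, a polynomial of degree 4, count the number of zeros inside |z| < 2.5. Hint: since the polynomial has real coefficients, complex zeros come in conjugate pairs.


The zeros of p are: 3, -2, (2 + 2i), (2 - 2i).
Their magnitudes are: 3, 2, 2.828, 2.828.
Zeros with |z| < R = 2.5: -2.
Count = 1.
By the argument principle, (1/2πi) ∮_{|z|=R} p'(z)/p(z) dz equals exactly this count.

Number of zeros inside |z| < 2.5: 1.


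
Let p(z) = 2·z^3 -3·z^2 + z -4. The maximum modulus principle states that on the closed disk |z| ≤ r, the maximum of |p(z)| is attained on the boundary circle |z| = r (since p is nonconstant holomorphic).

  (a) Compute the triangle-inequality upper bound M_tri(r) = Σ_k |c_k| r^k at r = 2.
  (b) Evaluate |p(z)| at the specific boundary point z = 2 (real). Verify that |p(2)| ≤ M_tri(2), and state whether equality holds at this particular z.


Coefficients: c_0 = -4, c_1 = 1, c_2 = -3, c_3 = 2. Radius r = 2.
Part (a). Triangle bound: M_tri(r) = Σ_k |c_k| r^k
  = |-4|·2^0 + |1|·2^1 + |-3|·2^2 + |2|·2^3
  = 4 + 2 + 12 + 16 = 34.
This bounds M(r) := max_{|z|=r} |p(z)| from above; equality holds iff all terms c_k z^k can be made to align in phase at a single z on |z|=r.
Part (b). At z = 2 (real, on the circle |z| = r):
  p(2) = (-4)·2^0 + (1)·2^1 + (-3)·2^2 + (2)·2^3 = 2.
  |p(2)| = 2.
Check: |p(2)| = 2 ≤ 34 = M_tri(2). ✓ Equality does not hold at z = 2 (the coefficients have mixed signs, so the terms do not all align in phase there).

M_tri(2) = 34; |p(2)| = 2; equality at z=2: no.


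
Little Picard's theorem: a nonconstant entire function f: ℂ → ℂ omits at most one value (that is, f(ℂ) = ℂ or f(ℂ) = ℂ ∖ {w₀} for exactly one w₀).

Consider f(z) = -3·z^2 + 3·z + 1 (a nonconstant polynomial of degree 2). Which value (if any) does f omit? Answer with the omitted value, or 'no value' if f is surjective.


Little Picard bounds the complement of f(ℂ) to at most one point.
For every w ∈ ℂ, the equation p(z) − w = 0 is a nonconstant polynomial in z and hence has at least one root by the fundamental theorem of algebra. So p is surjective onto ℂ, omitting no value.

Omitted value: no value.


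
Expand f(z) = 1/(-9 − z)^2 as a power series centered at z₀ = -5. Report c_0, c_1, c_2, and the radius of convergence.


Let w = z − z₀, so z = z₀ + w.
Then -9 − z = -9 − (z₀ + w) = (-9 − z₀) − w = -4 − w.
f(z) = 1/(-4 − w)^2 = (1/(-4)^2) · (1 − w/(-4))^{−2}.
By the binomial series (1−u)^{−2} = Σ_{n≥0} C(n+1, 1) u^n for |u|<1, with u = w/(-4):
  c_n = C(n+1, 1) / (-4)^(n+2).
  c_0 = 1/(-4)^2 = 1/16.
  c_1 = 2/(-4)^3 = -1/32.
  c_2 = 3/(-4)^4 = 3/256.
The series is valid for |w/d| < 1, i.e. |z − z₀| < |d|.
Radius of convergence: R = |-9 − z₀| = |-4| = 4 (distance from z₀ to the singularity z = -9).

c_0 = 1/16, c_1 = -1/32, c_2 = 3/256; R = 4.


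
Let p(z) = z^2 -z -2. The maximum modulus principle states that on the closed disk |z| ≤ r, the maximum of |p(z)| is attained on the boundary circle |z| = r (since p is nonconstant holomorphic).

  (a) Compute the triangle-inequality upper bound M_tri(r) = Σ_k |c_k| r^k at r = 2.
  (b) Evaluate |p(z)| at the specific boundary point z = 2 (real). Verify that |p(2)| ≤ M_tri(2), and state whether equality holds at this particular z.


Coefficients: c_0 = -2, c_1 = -1, c_2 = 1. Radius r = 2.
Part (a). Triangle bound: M_tri(r) = Σ_k |c_k| r^k
  = |-2|·2^0 + |-1|·2^1 + |1|·2^2
  = 2 + 2 + 4 = 8.
This bounds M(r) := max_{|z|=r} |p(z)| from above; equality holds iff all terms c_k z^k can be made to align in phase at a single z on |z|=r.
Part (b). At z = 2 (real, on the circle |z| = r):
  p(2) = (-2)·2^0 + (-1)·2^1 + (1)·2^2 = 0.
  |p(2)| = 0.
Check: |p(2)| = 0 ≤ 8 = M_tri(2). ✓ Equality does not hold at z = 2 (the coefficients have mixed signs, so the terms do not all align in phase there).

M_tri(2) = 8; |p(2)| = 0; equality at z=2: no.


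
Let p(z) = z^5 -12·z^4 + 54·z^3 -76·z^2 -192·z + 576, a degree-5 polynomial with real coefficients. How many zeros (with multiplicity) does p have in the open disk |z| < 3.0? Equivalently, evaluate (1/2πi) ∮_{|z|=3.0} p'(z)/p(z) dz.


The zeros of p are: 4, -2, 4, (3 + 3i), (3 - 3i).
Their magnitudes are: 4, 2, 4, 4.243, 4.243.
Zeros with |z| < R = 3.0: -2.
Count = 1.
By the argument principle, (1/2πi) ∮_{|z|=R} p'(z)/p(z) dz equals exactly this count.

Number of zeros inside |z| < 3.0: 1.


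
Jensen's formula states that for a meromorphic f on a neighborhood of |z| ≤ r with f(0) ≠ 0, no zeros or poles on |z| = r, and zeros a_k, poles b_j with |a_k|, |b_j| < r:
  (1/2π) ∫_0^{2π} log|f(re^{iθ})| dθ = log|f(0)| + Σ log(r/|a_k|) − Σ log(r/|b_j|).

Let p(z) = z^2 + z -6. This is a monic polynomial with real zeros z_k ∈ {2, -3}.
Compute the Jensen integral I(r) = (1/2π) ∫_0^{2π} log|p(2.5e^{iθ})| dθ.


Zeros: -3, 2; r = 2.5.
Inside |z| < r: 2. Outside (|z| ≥ r): -3.
p(0) = -6, so log|p(0)| = log(6) = 1.7918.
Apply Jensen: I(r) = log|p(0)| + Σ_k log(r/|z_k|), summed over zeros inside |z| < r.
  log(r/|z_k|) for z_k = 2: log(2.5/2) = 0.2231
  Outside zeros (-3) contribute nothing to the Jensen sum.
Sum over inside zeros: 0.2231.
I(r) = log|p(0)| + (inside sum) = 1.7918 + 0.2231 = 2.0149.
Note: since some zeros are outside |z| ≤ r, the simplified n·log(r) form does NOT apply — only the inside zeros contribute.

I(r) ≈ 2.0149.


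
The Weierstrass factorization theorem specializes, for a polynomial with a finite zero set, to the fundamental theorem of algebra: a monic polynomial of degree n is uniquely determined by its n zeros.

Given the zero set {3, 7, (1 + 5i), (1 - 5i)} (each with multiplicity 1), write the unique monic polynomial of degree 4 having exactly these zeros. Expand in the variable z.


The polynomial is p(z) = ∏_{α ∈ S} (z − α), where S = {3, 7, (1 + 5i), (1 - 5i)}.
Expanding the product yields: p(z) = z^4 -12·z^3 + 67·z^2 -302·z + 546.
Note conjugate pairs combine to real quadratics: (z − (1+5i))(z − (1−5i)) = z² − 2z + 26.
The resulting polynomial has degree 4 and real coefficients as required.

p(z) = z^4 -12·z^3 + 67·z^2 -302·z + 546.


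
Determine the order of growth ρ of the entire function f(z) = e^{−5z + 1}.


|e^{−5z + 1}| = e^{Re(-5·z) + 1} ≤ e^{5|z|^1 + 1} = e^{5r^1 + 1} on |z| = r, so ρ ≤ 1. Choosing z on |z|=r so that -5·z is real positive (always possible by picking arg z appropriately) gives |f(z)| = e^{5r^1 + 1}, matching the bound. The additive constant 1 does not affect log log M(r) ~ 1·log r. Hence ρ = 1.
Therefore ρ = 1.

Order ρ = 1.


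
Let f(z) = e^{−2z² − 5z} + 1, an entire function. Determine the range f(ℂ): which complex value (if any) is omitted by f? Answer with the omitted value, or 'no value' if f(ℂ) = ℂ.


Little Picard bounds the complement of f(ℂ) to at most one point.
The exponent g(z) = −2z² − 5z is a nonconstant polynomial, hence surjective onto ℂ. So e^{g(z)} takes every value in {e^w : w ∈ ℂ} = ℂ ∖ {0}. Adding 1 shifts the range to ℂ ∖ {1}. f omits exactly 1.

Omitted value: 1.


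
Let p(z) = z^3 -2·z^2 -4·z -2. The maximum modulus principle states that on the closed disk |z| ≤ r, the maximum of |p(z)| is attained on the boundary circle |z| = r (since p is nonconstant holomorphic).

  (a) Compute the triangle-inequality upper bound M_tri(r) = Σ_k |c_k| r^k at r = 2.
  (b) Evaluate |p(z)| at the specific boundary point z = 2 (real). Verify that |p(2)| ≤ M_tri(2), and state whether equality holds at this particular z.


Coefficients: c_0 = -2, c_1 = -4, c_2 = -2, c_3 = 1. Radius r = 2.
Part (a). Triangle bound: M_tri(r) = Σ_k |c_k| r^k
  = |-2|·2^0 + |-4|·2^1 + |-2|·2^2 + |1|·2^3
  = 2 + 8 + 8 + 8 = 26.
This bounds M(r) := max_{|z|=r} |p(z)| from above; equality holds iff all terms c_k z^k can be made to align in phase at a single z on |z|=r.
Part (b). At z = 2 (real, on the circle |z| = r):
  p(2) = (-2)·2^0 + (-4)·2^1 + (-2)·2^2 + (1)·2^3 = -10.
  |p(2)| = 10.
Check: |p(2)| = 10 ≤ 26 = M_tri(2). ✓ Equality does not hold at z = 2 (the coefficients have mixed signs, so the terms do not all align in phase there).

M_tri(2) = 26; |p(2)| = 10; equality at z=2: no.


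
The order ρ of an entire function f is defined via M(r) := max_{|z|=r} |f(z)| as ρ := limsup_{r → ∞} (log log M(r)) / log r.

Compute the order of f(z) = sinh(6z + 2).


sinh(w) is a linear combination of e^{iw} and e^{−iw} (or e^w, e^{−w} in the hyperbolic case), so |sinh(w)| ≤ e^{|w|}. With w = 6z + 2, |w| ≤ 6|z| + 2 = 6r + 2 on |z| = r, giving M(r) ≤ e^{6r + 2}, so ρ ≤ 1. On a suitable ray (z = it for sin/cos; z = t for sinh/cosh, t real → ∞), |sinh(6z + 2)| grows like e^{6|t|}/2, so ρ ≥ 1. Hence ρ = 1.
Therefore ρ = 1.

Order ρ = 1.


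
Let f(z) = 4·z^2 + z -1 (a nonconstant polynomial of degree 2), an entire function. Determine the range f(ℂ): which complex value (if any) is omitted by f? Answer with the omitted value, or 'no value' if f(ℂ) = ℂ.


Little Picard bounds the complement of f(ℂ) to at most one point.
For every w ∈ ℂ, the equation p(z) − w = 0 is a nonconstant polynomial in z and hence has at least one root by the fundamental theorem of algebra. So p is surjective onto ℂ, omitting no value.

Omitted value: no value.


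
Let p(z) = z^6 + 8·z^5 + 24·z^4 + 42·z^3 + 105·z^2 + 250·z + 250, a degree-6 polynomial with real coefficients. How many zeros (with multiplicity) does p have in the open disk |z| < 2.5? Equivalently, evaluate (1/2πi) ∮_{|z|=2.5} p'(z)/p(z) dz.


The zeros of p are: (-2 + 1i), (-2 - 1i), (1 + 2i), (1 - 2i), (-3 + 1i), (-3 - 1i).
Their magnitudes are: 2.236, 2.236, 2.236, 2.236, 3.162, 3.162.
Zeros with |z| < R = 2.5: (-2 + 1i), (-2 - 1i), (1 + 2i), (1 - 2i).
Count = 4.
By the argument principle, (1/2πi) ∮_{|z|=R} p'(z)/p(z) dz equals exactly this count.

Number of zeros inside |z| < 2.5: 4.


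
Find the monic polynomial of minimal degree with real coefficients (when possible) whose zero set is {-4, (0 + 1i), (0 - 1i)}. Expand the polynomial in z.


The polynomial is p(z) = ∏_{α ∈ S} (z − α), where S = {-4, (0 + 1i), (0 - 1i)}.
Expanding the product yields: p(z) = z^3 + 4·z^2 + z + 4.
Note conjugate pairs combine to real quadratics: (z − (0+1i))(z − (0−1i)) = z² + 1.
The resulting polynomial has degree 3 and real coefficients as required.

p(z) = z^3 + 4·z^2 + z + 4.


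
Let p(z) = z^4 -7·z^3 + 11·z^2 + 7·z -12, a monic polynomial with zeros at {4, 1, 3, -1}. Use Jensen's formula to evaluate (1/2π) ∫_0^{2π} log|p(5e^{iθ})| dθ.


Zeros: -1, 1, 3, 4; r = 5.
Inside |z| < r: -1, 1, 3, 4. Outside (|z| ≥ r): ∅.
p(0) = -12, so log|p(0)| = log(12) = 2.4849.
Apply Jensen: I(r) = log|p(0)| + Σ_k log(r/|z_k|), summed over zeros inside |z| < r.
  log(r/|z_k|) for z_k = 4: log(5/4) = 0.2231
  log(r/|z_k|) for z_k = 1: log(5/1) = 1.6094
  log(r/|z_k|) for z_k = 3: log(5/3) = 0.5108
  log(r/|z_k|) for z_k = -1: log(5/1) = 1.6094
Sum over inside zeros: 3.9528.
I(r) = log|p(0)| + (inside sum) = 2.4849 + 3.9528 = 6.4378.
Closed form (all zeros inside, monic): I(r) = n·log(r) = 4·log(5) = 6.4378. ✓

I(r) ≈ 6.4378.


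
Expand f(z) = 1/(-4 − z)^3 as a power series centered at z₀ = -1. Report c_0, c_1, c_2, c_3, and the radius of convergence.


Let w = z − z₀, so z = z₀ + w.
Then -4 − z = -4 − (z₀ + w) = (-4 − z₀) − w = -3 − w.
f(z) = 1/(-3 − w)^3 = (1/(-3)^3) · (1 − w/(-3))^{−3}.
By the binomial series (1−u)^{−3} = Σ_{n≥0} C(n+2, 2) u^n for |u|<1, with u = w/(-3):
  c_n = C(n+2, 2) / (-3)^(n+3).
  c_0 = 1/(-3)^3 = -1/27.
  c_1 = 3/(-3)^4 = 1/27.
  c_2 = 6/(-3)^5 = -2/81.
  c_3 = 10/(-3)^6 = 10/729.
The series is valid for |w/d| < 1, i.e. |z − z₀| < |d|.
Radius of convergence: R = |-4 − z₀| = |-3| = 3 (distance from z₀ to the singularity z = -4).

c_0 = -1/27, c_1 = 1/27, c_2 = -2/81, c_3 = 10/729; R = 3.


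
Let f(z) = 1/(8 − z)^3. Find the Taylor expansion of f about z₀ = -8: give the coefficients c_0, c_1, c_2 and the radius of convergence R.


Let w = z − z₀, so z = z₀ + w.
Then 8 − z = 8 − (z₀ + w) = (8 − z₀) − w = 16 − w.
f(z) = 1/(16 − w)^3 = (1/(16)^3) · (1 − w/(16))^{−3}.
By the binomial series (1−u)^{−3} = Σ_{n≥0} C(n+2, 2) u^n for |u|<1, with u = w/(16):
  c_n = C(n+2, 2) / (16)^(n+3).
  c_0 = 1/(16)^3 = 1/4096.
  c_1 = 3/(16)^4 = 3/65536.
  c_2 = 6/(16)^5 = 3/524288.
The series is valid for |w/d| < 1, i.e. |z − z₀| < |d|.
Radius of convergence: R = |8 − z₀| = |16| = 16 (distance from z₀ to the singularity z = 8).

c_0 = 1/4096, c_1 = 3/65536, c_2 = 3/524288; R = 16.


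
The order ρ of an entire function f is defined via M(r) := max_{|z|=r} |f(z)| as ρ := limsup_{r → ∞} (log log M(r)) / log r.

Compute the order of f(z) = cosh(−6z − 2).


cosh(w) is a linear combination of e^{iw} and e^{−iw} (or e^w, e^{−w} in the hyperbolic case), so |cosh(w)| ≤ e^{|w|}. With w = −6z − 2, |w| ≤ 6|z| + 2 = 6r + 2 on |z| = r, giving M(r) ≤ e^{6r + 2}, so ρ ≤ 1. On a suitable ray (z = it for sin/cos; z = t for sinh/cosh, t real → ∞), |cosh(−6z − 2)| grows like e^{6|t|}/2, so ρ ≥ 1. Hence ρ = 1.
Therefore ρ = 1.

Order ρ = 1.


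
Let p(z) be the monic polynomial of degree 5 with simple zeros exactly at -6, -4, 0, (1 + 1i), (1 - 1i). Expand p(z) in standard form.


The polynomial is p(z) = ∏_{α ∈ S} (z − α), where S = {-6, -4, 0, (1 + 1i), (1 - 1i)}.
Expanding the product yields: p(z) = z^5 + 8·z^4 + 6·z^3 -28·z^2 + 48·z.
Note conjugate pairs combine to real quadratics: (z − (1+1i))(z − (1−1i)) = z² − 2z + 2.
The resulting polynomial has degree 5 and real coefficients as required.

p(z) = z^5 + 8·z^4 + 6·z^3 -28·z^2 + 48·z.


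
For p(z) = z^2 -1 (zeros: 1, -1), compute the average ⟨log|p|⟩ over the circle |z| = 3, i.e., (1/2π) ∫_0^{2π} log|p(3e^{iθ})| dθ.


Zeros: -1, 1; r = 3.
Inside |z| < r: -1, 1. Outside (|z| ≥ r): ∅.
p(0) = -1, so log|p(0)| = log(1) = 0.0000.
Apply Jensen: I(r) = log|p(0)| + Σ_k log(r/|z_k|), summed over zeros inside |z| < r.
  log(r/|z_k|) for z_k = 1: log(3/1) = 1.0986
  log(r/|z_k|) for z_k = -1: log(3/1) = 1.0986
Sum over inside zeros: 2.1972.
I(r) = log|p(0)| + (inside sum) = 0.0000 + 2.1972 = 2.1972.
Closed form (all zeros inside, monic): I(r) = n·log(r) = 2·log(3) = 2.1972. ✓

I(r) ≈ 2.1972.


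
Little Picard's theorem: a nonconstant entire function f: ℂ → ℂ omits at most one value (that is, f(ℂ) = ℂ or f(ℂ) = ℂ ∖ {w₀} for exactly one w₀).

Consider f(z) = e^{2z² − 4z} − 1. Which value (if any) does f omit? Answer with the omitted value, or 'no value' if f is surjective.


Little Picard bounds the complement of f(ℂ) to at most one point.
The exponent g(z) = 2z² − 4z is a nonconstant polynomial, hence surjective onto ℂ. So e^{g(z)} takes every value in {e^w : w ∈ ℂ} = ℂ ∖ {0}. Adding -1 shifts the range to ℂ ∖ {-1}. f omits exactly -1.

Omitted value: -1.


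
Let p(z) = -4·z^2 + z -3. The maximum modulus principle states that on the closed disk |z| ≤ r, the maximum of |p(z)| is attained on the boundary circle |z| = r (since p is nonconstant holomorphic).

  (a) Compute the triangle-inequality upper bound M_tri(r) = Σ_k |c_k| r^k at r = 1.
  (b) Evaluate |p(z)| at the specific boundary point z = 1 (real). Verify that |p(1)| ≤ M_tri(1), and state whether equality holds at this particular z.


Coefficients: c_0 = -3, c_1 = 1, c_2 = -4. Radius r = 1.
Part (a). Triangle bound: M_tri(r) = Σ_k |c_k| r^k
  = |-3|·1^0 + |1|·1^1 + |-4|·1^2
  = 3 + 1 + 4 = 8.
This bounds M(r) := max_{|z|=r} |p(z)| from above; equality holds iff all terms c_k z^k can be made to align in phase at a single z on |z|=r.
Part (b). At z = 1 (real, on the circle |z| = r):
  p(1) = (-3)·1^0 + (1)·1^1 + (-4)·1^2 = -6.
  |p(1)| = 6.
Check: |p(1)| = 6 ≤ 8 = M_tri(1). ✓ Equality does not hold at z = 1 (the coefficients have mixed signs, so the terms do not all align in phase there).

M_tri(1) = 8; |p(1)| = 6; equality at z=1: no.


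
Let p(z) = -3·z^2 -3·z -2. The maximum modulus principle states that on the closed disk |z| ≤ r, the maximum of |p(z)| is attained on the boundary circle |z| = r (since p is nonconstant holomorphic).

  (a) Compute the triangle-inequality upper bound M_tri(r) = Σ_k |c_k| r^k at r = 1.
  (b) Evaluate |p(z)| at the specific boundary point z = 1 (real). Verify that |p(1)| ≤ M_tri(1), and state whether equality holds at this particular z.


Coefficients: c_0 = -2, c_1 = -3, c_2 = -3. Radius r = 1.
Part (a). Triangle bound: M_tri(r) = Σ_k |c_k| r^k
  = |-2|·1^0 + |-3|·1^1 + |-3|·1^2
  = 2 + 3 + 3 = 8.
This bounds M(r) := max_{|z|=r} |p(z)| from above; equality holds iff all terms c_k z^k can be made to align in phase at a single z on |z|=r.
Part (b). At z = 1 (real, on the circle |z| = r):
  p(1) = (-2)·1^0 + (-3)·1^1 + (-3)·1^2 = -8.
  |p(1)| = 8.
Since all nonzero coefficients share the same sign, |p(1)| = 8 = M_tri(1); the triangle bound is attained at z = 1, so in fact M(r) = 8.

M_tri(1) = 8; |p(1)| = 8; equality at z=1: yes.
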